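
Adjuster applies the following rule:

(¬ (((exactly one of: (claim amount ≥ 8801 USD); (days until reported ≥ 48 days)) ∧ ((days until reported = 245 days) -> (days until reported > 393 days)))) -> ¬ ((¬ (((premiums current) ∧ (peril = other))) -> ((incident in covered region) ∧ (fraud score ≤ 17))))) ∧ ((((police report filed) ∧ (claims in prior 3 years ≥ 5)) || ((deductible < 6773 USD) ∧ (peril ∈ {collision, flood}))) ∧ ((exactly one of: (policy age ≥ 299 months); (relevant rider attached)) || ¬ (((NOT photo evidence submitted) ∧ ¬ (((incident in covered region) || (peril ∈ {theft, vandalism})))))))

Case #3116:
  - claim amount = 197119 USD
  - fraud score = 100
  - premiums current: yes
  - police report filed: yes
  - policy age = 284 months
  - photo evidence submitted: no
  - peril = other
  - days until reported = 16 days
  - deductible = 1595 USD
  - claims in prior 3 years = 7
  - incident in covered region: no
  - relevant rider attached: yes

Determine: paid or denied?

Atomic conditions:
  claim amount ≥ 8801 USD: 197119 ≥ 8801 is true
  days until reported ≥ 48 days: 16 ≥ 48 is false
  days until reported = 245 days: 16 == 245 is false
  days until reported > 393 days: 16 > 393 is false
  premiums current: yes → true
  peril = other: other == other is true
  incident in covered region: no → false
  fraud score ≤ 17: 100 ≤ 17 is false
  police report filed: yes → true
  claims in prior 3 years ≥ 5: 7 ≥ 5 is true
  deductible < 6773 USD: 1595 < 6773 is true
  peril ∈ {collision, flood}: other is not in the set → false
  policy age ≥ 299 months: 284 ≥ 299 is false
  relevant rider attached: yes → true
  NOT photo evidence submitted: no → true
  peril ∈ {theft, vandalism}: other is not in the set → false
Combine:
[1.1.1.1] exactly-one(true, false) = true
[1.1.1.2] false → false (antecedent false ⇒ implication holds) = true
[1.1.1] true AND true = true
[1.1] NOT true = false
[1.2.1.1.1] true AND true = true
[1.2.1.1] NOT true = false
[1.2.1.2] false AND false = false
[1.2.1] false → false (antecedent false ⇒ implication holds) = true
[1.2] NOT true = false
[1] false → false (antecedent false ⇒ implication holds) = true
[2.1.1] true AND true = true
[2.1.2] true AND false = false
[2.1] true OR false = true
[2.2.1] exactly-one(false, true) = true
[2.2.2.1.2.1] false OR false = false
[2.2.2.1.2] NOT false = true
[2.2.2.1] true AND true = true
[2.2.2] NOT true = false
[2.2] true OR false = true
[2] true AND true = true
[root] true AND true = true
Overall: true → paid

Paid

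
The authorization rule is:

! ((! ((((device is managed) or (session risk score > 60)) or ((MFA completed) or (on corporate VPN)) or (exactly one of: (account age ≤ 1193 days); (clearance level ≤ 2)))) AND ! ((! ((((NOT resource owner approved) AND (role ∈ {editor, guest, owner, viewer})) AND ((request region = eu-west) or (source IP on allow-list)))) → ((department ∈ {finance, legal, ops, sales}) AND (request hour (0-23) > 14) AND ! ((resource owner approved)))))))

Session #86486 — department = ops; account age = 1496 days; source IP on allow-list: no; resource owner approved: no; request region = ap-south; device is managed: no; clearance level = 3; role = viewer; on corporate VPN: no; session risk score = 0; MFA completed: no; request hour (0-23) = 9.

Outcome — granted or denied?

Atomic conditions:
  device is managed: no → false
  session risk score > 60: 0 > 60 is false
  MFA completed: no → false
  on corporate VPN: no → false
  account age ≤ 1193 days: 1496 ≤ 1193 is false
  clearance level ≤ 2: 3 ≤ 2 is false
  NOT resource owner approved: no → true
  role ∈ {editor, guest, owner, viewer}: viewer is in the set → true
  request region = eu-west: ap-south == eu-west is false
  source IP on allow-list: no → false
  department ∈ {finance, legal, ops, sales}: ops is in the set → true
  request hour (0-23) > 14: 9 > 14 is false
  resource owner approved: no → false
Combine:
[1.1.1.1] false OR false = false
[1.1.1.2] false OR false = false
[1.1.1.3] exactly-one(false, false) = false
[1.1.1] false OR false OR false = false
[1.1] NOT false = true
[1.2.1.1.1.1] true AND true = true
[1.2.1.1.1.2] false OR false = false
[1.2.1.1.1] true AND false = false
[1.2.1.1] NOT false = true
[1.2.1.2.3] NOT false = true
[1.2.1.2] true AND false AND true = false
[1.2.1] true → false = false
[1.2] NOT false = true
[1] true AND true = true
[root] NOT true = false
Overall: false → denied

Denied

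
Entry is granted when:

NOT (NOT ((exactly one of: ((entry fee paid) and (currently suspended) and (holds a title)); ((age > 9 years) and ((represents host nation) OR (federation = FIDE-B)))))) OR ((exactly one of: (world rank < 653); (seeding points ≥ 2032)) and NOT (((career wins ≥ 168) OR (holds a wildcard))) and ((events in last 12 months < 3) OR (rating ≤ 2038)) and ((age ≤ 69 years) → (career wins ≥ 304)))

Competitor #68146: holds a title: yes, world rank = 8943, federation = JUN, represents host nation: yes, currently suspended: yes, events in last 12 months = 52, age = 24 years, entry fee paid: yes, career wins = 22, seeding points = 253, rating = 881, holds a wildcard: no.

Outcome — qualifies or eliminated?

Atomic conditions:
  entry fee paid: yes → true
  currently suspended: yes → true
  holds a title: yes → true
  age > 9 years: 24 > 9 is true
  represents host nation: yes → true
  federation = FIDE-B: JUN == FIDE-B is false
  world rank < 653: 8943 < 653 is false
  seeding points ≥ 2032: 253 ≥ 2032 is false
  career wins ≥ 168: 22 ≥ 168 is false
  holds a wildcard: no → false
  events in last 12 months < 3: 52 < 3 is false
  rating ≤ 2038: 881 ≤ 2038 is true
  age ≤ 69 years: 24 ≤ 69 is true
  career wins ≥ 304: 22 ≥ 304 is false
Combine:
[1.1.1.1] true AND true AND true = true
[1.1.1.2.2] true OR false = true
[1.1.1.2] true AND true = true
[1.1.1] exactly-one(true, true) = false
[1.1] NOT false = true
[1] NOT true = false
[2.1] exactly-one(false, false) = false
[2.2.1] false OR false = false
[2.2] NOT false = true
[2.3] false OR true = true
[2.4] true → false = false
[2] false AND true AND true AND false = false
[root] false OR false = false
Overall: false → eliminated

Eliminated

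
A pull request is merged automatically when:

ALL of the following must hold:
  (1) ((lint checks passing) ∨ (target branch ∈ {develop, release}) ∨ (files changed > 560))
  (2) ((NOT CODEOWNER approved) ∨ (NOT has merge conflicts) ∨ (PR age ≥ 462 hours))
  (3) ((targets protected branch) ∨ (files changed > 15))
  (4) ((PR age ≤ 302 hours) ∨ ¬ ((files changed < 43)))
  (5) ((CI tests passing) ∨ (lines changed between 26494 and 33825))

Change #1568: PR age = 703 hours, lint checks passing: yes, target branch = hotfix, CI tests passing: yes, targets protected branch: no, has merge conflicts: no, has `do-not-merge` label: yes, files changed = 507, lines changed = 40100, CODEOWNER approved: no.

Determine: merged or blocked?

Atomic conditions:
  lint checks passing: yes → true
  target branch ∈ {develop, release}: hotfix is not in the set → false
  files changed > 560: 507 > 560 is false
  NOT CODEOWNER approved: no → true
  NOT has merge conflicts: no → true
  PR age ≥ 462 hours: 703 ≥ 462 is true
  targets protected branch: no → false
  files changed > 15: 507 > 15 is true
  PR age ≤ 302 hours: 703 ≤ 302 is false
  files changed < 43: 507 < 43 is false
  CI tests passing: yes → true
  lines changed between 26494 and 33825: 40100 in [26494, 33825] is false
Combine:
[1] true OR false OR false = true
[2] true OR true OR true = true
[3] false OR true = true
[4.2] NOT false = true
[4] false OR true = true
[5] true OR false = true
[root] true AND true AND true AND true AND true = true
Overall: true → merged

Merged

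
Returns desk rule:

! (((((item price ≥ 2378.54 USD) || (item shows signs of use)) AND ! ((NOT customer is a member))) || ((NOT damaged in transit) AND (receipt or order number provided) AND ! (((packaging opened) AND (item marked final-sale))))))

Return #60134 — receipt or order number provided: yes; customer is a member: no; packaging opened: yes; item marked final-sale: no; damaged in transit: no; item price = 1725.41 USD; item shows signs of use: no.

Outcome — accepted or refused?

Atomic conditions:
  item price ≥ 2378.54 USD: 1725.41 ≥ 2378.54 is false
  item shows signs of use: no → false
  NOT customer is a member: no → true
  NOT damaged in transit: no → true
  receipt or order number provided: yes → true
  packaging opened: yes → true
  item marked final-sale: no → false
Combine:
[1.1.1] false OR false = false
[1.1.2] NOT true = false
[1.1] false AND false = false
[1.2.3.1] true AND false = false
[1.2.3] NOT false = true
[1.2] true AND true AND true = true
[1] false OR true = true
[root] NOT true = false
Overall: false → refused

Refused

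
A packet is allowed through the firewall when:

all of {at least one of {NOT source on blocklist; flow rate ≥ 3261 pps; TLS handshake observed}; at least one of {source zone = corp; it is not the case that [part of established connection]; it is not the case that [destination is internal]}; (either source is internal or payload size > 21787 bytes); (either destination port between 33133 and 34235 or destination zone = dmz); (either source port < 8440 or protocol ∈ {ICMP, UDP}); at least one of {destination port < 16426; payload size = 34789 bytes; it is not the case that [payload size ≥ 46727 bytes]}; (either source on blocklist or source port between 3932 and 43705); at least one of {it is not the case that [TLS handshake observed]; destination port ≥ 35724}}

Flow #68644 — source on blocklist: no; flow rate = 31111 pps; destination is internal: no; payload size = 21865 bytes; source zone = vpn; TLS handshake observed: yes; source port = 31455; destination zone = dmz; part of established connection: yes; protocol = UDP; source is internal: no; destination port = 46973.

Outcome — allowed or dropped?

Atomic conditions:
  NOT source on blocklist: no → true
  flow rate ≥ 3261 pps: 31111 ≥ 3261 is true
  TLS handshake observed: yes → true
  source zone = corp: vpn == corp is false
  part of established connection: yes → true
  destination is internal: no → false
  source is internal: no → false
  payload size > 21787 bytes: 21865 > 21787 is true
  destination port between 33133 and 34235: 46973 in [33133, 34235] is false
  destination zone = dmz: dmz == dmz is true
  source port < 8440: 31455 < 8440 is false
  protocol ∈ {ICMP, UDP}: UDP is in the set → true
  destination port < 16426: 46973 < 16426 is false
  payload size = 34789 bytes: 21865 == 34789 is false
  payload size ≥ 46727 bytes: 21865 ≥ 46727 is false
  source on blocklist: no → false
  source port between 3932 and 43705: 31455 in [3932, 43705] is true
  destination port ≥ 35724: 46973 ≥ 35724 is true
Combine:
[1] true OR true OR true = true
[2.2] NOT true = false
[2.3] NOT false = true
[2] false OR false OR true = true
[3] false OR true = true
[4] false OR true = true
[5] false OR true = true
[6.3] NOT false = true
[6] false OR false OR true = true
[7] false OR true = true
[8.1] NOT true = false
[8] false OR true = true
[root] true AND true AND true AND true AND true AND true AND true AND true = true
Overall: true → allowed

Allowed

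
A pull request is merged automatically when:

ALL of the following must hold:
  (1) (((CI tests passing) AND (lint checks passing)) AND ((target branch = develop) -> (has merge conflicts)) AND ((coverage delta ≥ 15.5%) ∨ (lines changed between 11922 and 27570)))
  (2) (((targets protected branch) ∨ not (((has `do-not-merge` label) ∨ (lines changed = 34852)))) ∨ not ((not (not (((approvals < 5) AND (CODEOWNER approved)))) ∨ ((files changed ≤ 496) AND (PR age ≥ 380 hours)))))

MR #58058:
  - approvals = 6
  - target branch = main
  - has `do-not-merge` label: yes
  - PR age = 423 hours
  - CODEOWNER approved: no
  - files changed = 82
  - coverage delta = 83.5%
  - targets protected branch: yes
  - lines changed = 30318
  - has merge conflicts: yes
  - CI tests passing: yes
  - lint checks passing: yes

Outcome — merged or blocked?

Merged

Atomic conditions:
  CI tests passing: yes → true
  lint checks passing: yes → true
  target branch = develop: main == develop is false
  has merge conflicts: yes → true
  coverage delta ≥ 15.5%: 83.5 ≥ 15.5 is true
  lines changed between 11922 and 27570: 30318 in [11922, 27570] is false
  targets protected branch: yes → true
  has `do-not-merge` label: yes → true
  lines changed = 34852: 30318 == 34852 is false
  approvals < 5: 6 < 5 is false
  CODEOWNER approved: no → false
  files changed ≤ 496: 82 ≤ 496 is true
  PR age ≥ 380 hours: 423 ≥ 380 is true
Combine:
[1.1] true AND true = true
[1.2] false → true (antecedent false ⇒ implication holds) = true
[1.3] true OR false = true
[1] true AND true AND true = true
[2.1.2.1] true OR false = true
[2.1.2] NOT true = false
[2.1] true OR false = true
[2.2.1.1.1.1] false AND false = false
[2.2.1.1.1] NOT false = true
[2.2.1.1] NOT true = false
[2.2.1.2] true AND true = true
[2.2.1] false OR true = true
[2.2] NOT true = false
[2] true OR false = true
[root] true AND true = true
Overall: true → merged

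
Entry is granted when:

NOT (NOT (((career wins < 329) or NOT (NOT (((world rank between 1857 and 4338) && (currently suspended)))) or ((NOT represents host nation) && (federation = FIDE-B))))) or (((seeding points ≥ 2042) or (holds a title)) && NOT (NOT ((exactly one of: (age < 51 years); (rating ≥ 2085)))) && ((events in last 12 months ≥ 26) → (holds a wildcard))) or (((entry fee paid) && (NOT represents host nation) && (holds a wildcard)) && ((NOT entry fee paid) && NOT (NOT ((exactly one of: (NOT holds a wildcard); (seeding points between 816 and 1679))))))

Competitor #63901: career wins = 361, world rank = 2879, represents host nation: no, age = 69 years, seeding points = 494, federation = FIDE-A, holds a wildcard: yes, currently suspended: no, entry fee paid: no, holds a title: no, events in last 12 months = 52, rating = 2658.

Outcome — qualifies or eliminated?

Atomic conditions:
  career wins < 329: 361 < 329 is false
  world rank between 1857 and 4338: 2879 in [1857, 4338] is true
  currently suspended: no → false
  NOT represents host nation: no → true
  federation = FIDE-B: FIDE-A == FIDE-B is false
  seeding points ≥ 2042: 494 ≥ 2042 is false
  holds a title: no → false
  age < 51 years: 69 < 51 is false
  rating ≥ 2085: 2658 ≥ 2085 is true
  events in last 12 months ≥ 26: 52 ≥ 26 is true
  holds a wildcard: yes → true
  entry fee paid: no → false
  NOT entry fee paid: no → true
  NOT holds a wildcard: yes → false
  seeding points between 816 and 1679: 494 in [816, 1679] is false
Combine:
[1.1.1.2.1.1] true AND false = false
[1.1.1.2.1] NOT false = true
[1.1.1.2] NOT true = false
[1.1.1.3] true AND false = false
[1.1.1] false OR false OR false = false
[1.1] NOT false = true
[1] NOT true = false
[2.1] false OR false = false
[2.2.1.1] exactly-one(false, true) = true
[2.2.1] NOT true = false
[2.2] NOT false = true
[2.3] true → true = true
[2] false AND true AND true = false
[3.1] false AND true AND true = false
[3.2.2.1.1] exactly-one(false, false) = false
[3.2.2.1] NOT false = true
[3.2.2] NOT true = false
[3.2] true AND false = false
[3] false AND false = false
[root] false OR false OR false = false
Overall: false → eliminated

Eliminated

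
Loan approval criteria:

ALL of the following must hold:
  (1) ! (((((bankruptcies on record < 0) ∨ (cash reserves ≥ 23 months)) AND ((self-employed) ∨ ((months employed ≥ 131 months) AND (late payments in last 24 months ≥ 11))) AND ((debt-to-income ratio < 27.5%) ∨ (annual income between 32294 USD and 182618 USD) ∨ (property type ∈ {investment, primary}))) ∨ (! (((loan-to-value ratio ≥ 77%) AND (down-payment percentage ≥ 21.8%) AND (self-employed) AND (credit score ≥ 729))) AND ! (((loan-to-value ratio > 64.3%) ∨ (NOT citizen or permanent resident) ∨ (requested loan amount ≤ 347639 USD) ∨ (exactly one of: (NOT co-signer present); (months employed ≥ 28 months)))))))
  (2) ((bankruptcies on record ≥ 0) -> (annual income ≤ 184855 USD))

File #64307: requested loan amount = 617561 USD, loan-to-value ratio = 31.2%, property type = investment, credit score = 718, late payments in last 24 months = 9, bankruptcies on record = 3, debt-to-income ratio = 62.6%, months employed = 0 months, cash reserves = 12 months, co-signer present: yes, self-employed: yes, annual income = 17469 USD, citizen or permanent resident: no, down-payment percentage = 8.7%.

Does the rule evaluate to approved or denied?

Atomic conditions:
  bankruptcies on record < 0: 3 < 0 is false
  cash reserves ≥ 23 months: 12 ≥ 23 is false
  self-employed: yes → true
  months employed ≥ 131 months: 0 ≥ 131 is false
  late payments in last 24 months ≥ 11: 9 ≥ 11 is false
  debt-to-income ratio < 27.5%: 62.6 < 27.5 is false
  annual income between 32294 USD and 182618 USD: 17469 in [32294, 182618] is false
  property type ∈ {investment, primary}: investment is in the set → true
  loan-to-value ratio ≥ 77%: 31.2 ≥ 77 is false
  down-payment percentage ≥ 21.8%: 8.7 ≥ 21.8 is false
  credit score ≥ 729: 718 ≥ 729 is false
  loan-to-value ratio > 64.3%: 31.2 > 64.3 is false
  NOT citizen or permanent resident: no → true
  requested loan amount ≤ 347639 USD: 617561 ≤ 347639 is false
  NOT co-signer present: yes → false
  months employed ≥ 28 months: 0 ≥ 28 is false
  bankruptcies on record ≥ 0: 3 ≥ 0 is true
  annual income ≤ 184855 USD: 17469 ≤ 184855 is true
Combine:
[1.1.1.1] false OR false = false
[1.1.1.2.2] false AND false = false
[1.1.1.2] true OR false = true
[1.1.1.3] false OR false OR true = true
[1.1.1] false AND true AND true = false
[1.1.2.1.1] false AND false AND true AND false = false
[1.1.2.1] NOT false = true
[1.1.2.2.1.4] exactly-one(false, false) = false
[1.1.2.2.1] false OR true OR false OR false = true
[1.1.2.2] NOT true = false
[1.1.2] true AND false = false
[1.1] false OR false = false
[1] NOT false = true
[2] true → true = true
[root] true AND true = true
Overall: true → approved

Approved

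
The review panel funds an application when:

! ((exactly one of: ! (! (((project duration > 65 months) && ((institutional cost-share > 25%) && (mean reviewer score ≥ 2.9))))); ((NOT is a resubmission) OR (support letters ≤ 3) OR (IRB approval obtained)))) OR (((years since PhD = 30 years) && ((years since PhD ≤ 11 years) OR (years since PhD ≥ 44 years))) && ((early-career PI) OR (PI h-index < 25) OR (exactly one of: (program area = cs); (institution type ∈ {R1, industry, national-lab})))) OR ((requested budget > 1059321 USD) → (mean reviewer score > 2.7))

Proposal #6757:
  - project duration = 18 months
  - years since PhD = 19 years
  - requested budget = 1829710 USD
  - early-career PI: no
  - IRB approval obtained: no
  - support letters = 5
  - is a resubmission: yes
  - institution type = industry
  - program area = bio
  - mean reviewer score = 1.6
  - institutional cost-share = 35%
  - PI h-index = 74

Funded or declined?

Atomic conditions:
  project duration > 65 months: 18 > 65 is false
  institutional cost-share > 25%: 35 > 25 is true
  mean reviewer score ≥ 2.9: 1.6 ≥ 2.9 is false
  NOT is a resubmission: yes → false
  support letters ≤ 3: 5 ≤ 3 is false
  IRB approval obtained: no → false
  years since PhD = 30 years: 19 == 30 is false
  years since PhD ≤ 11 years: 19 ≤ 11 is false
  years since PhD ≥ 44 years: 19 ≥ 44 is false
  early-career PI: no → false
  PI h-index < 25: 74 < 25 is false
  program area = cs: bio == cs is false
  institution type ∈ {R1, industry, national-lab}: industry is in the set → true
  requested budget > 1059321 USD: 1829710 > 1059321 is true
  mean reviewer score > 2.7: 1.6 > 2.7 is false
Combine:
[1.1.1.1.1.2] true AND false = false
[1.1.1.1.1] false AND false = false
[1.1.1.1] NOT false = true
[1.1.1] NOT true = false
[1.1.2] false OR false OR false = false
[1.1] exactly-one(false, false) = false
[1] NOT false = true
[2.1.2] false OR false = false
[2.1] false AND false = false
[2.2.3] exactly-one(false, true) = true
[2.2] false OR false OR true = true
[2] false AND true = false
[3] true → false = false
[root] true OR false OR false = true
Overall: true → funded

Funded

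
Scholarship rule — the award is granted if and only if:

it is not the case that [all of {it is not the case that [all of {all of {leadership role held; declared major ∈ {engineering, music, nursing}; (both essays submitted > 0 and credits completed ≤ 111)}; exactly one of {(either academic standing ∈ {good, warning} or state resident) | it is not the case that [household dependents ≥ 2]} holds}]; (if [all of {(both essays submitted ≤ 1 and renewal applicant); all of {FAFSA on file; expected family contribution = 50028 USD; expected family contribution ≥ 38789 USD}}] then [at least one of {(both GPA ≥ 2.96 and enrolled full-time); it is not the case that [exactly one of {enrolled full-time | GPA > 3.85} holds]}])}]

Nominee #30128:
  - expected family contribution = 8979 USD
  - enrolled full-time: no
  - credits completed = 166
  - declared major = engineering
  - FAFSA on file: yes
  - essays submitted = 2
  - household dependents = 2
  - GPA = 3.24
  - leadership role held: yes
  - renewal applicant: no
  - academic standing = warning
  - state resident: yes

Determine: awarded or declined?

Atomic conditions:
  leadership role held: yes → true
  declared major ∈ {engineering, music, nursing}: engineering is in the set → true
  essays submitted > 0: 2 > 0 is true
  credits completed ≤ 111: 166 ≤ 111 is false
  academic standing ∈ {good, warning}: warning is in the set → true
  state resident: yes → true
  household dependents ≥ 2: 2 ≥ 2 is true
  essays submitted ≤ 1: 2 ≤ 1 is false
  renewal applicant: no → false
  FAFSA on file: yes → true
  expected family contribution = 50028 USD: 8979 == 50028 is false
  expected family contribution ≥ 38789 USD: 8979 ≥ 38789 is false
  GPA ≥ 2.96: 3.24 ≥ 2.96 is true
  enrolled full-time: no → false
  GPA > 3.85: 3.24 > 3.85 is false
Combine:
[1.1.1.1.3] true AND false = false
[1.1.1.1] true AND true AND false = false
[1.1.1.2.1] true OR true = true
[1.1.1.2.2] NOT true = false
[1.1.1.2] exactly-one(true, false) = true
[1.1.1] false AND true = false
[1.1] NOT false = true
[1.2.1.1] false AND false = false
[1.2.1.2] true AND false AND false = false
[1.2.1] false AND false = false
[1.2.2.1] true AND false = false
[1.2.2.2.1] exactly-one(false, false) = false
[1.2.2.2] NOT false = true
[1.2.2] false OR true = true
[1.2] false → true (antecedent false ⇒ implication holds) = true
[1] true AND true = true
[root] NOT true = false
Overall: false → declined

Declined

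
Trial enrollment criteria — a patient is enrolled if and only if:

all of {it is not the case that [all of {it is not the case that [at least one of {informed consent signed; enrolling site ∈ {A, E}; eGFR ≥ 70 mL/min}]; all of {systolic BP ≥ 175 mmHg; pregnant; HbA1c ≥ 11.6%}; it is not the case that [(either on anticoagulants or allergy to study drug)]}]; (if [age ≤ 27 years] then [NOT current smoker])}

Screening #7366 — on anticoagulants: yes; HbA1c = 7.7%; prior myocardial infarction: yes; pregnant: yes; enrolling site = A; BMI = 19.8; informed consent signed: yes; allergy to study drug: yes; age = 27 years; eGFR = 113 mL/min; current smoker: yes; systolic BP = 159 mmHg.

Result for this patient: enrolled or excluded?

Excluded

Atomic conditions:
  informed consent signed: yes → true
  enrolling site ∈ {A, E}: A is in the set → true
  eGFR ≥ 70 mL/min: 113 ≥ 70 is true
  systolic BP ≥ 175 mmHg: 159 ≥ 175 is false
  pregnant: yes → true
  HbA1c ≥ 11.6%: 7.7 ≥ 11.6 is false
  on anticoagulants: yes → true
  allergy to study drug: yes → true
  age ≤ 27 years: 27 ≤ 27 is true
  NOT current smoker: yes → false
Combine:
[1.1.1.1] true OR true OR true = true
[1.1.1] NOT true = false
[1.1.2] false AND true AND false = false
[1.1.3.1] true OR true = true
[1.1.3] NOT true = false
[1.1] false AND false AND false = false
[1] NOT false = true
[2] true → false = false
[root] true AND false = false
Overall: false → excluded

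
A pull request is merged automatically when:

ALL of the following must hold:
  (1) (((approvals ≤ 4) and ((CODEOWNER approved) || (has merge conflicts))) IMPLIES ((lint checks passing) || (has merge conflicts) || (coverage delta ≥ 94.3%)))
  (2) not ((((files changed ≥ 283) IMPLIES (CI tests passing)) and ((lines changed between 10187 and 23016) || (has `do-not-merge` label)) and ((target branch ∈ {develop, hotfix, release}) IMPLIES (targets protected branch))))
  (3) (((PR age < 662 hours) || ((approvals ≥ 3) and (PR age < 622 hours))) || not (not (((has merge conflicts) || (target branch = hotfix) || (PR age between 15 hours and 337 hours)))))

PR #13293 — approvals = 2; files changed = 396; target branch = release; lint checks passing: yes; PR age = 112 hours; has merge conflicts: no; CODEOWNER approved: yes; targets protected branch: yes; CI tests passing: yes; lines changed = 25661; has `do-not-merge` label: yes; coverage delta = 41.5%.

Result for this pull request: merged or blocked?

Blocked

Atomic conditions:
  approvals ≤ 4: 2 ≤ 4 is true
  CODEOWNER approved: yes → true
  has merge conflicts: no → false
  lint checks passing: yes → true
  coverage delta ≥ 94.3%: 41.5 ≥ 94.3 is false
  files changed ≥ 283: 396 ≥ 283 is true
  CI tests passing: yes → true
  lines changed between 10187 and 23016: 25661 in [10187, 23016] is false
  has `do-not-merge` label: yes → true
  target branch ∈ {develop, hotfix, release}: release is in the set → true
  targets protected branch: yes → true
  PR age < 662 hours: 112 < 662 is true
  approvals ≥ 3: 2 ≥ 3 is false
  PR age < 622 hours: 112 < 622 is true
  target branch = hotfix: release == hotfix is false
  PR age between 15 hours and 337 hours: 112 in [15, 337] is true
Combine:
[1.1.2] true OR false = true
[1.1] true AND true = true
[1.2] true OR false OR false = true
[1] true → true = true
[2.1.1] true → true = true
[2.1.2] false OR true = true
[2.1.3] true → true = true
[2.1] true AND true AND true = true
[2] NOT true = false
[3.1.2] false AND true = false
[3.1] true OR false = true
[3.2.1.1] false OR false OR true = true
[3.2.1] NOT true = false
[3.2] NOT false = true
[3] true OR true = true
[root] true AND false AND true = false
Overall: false → blocked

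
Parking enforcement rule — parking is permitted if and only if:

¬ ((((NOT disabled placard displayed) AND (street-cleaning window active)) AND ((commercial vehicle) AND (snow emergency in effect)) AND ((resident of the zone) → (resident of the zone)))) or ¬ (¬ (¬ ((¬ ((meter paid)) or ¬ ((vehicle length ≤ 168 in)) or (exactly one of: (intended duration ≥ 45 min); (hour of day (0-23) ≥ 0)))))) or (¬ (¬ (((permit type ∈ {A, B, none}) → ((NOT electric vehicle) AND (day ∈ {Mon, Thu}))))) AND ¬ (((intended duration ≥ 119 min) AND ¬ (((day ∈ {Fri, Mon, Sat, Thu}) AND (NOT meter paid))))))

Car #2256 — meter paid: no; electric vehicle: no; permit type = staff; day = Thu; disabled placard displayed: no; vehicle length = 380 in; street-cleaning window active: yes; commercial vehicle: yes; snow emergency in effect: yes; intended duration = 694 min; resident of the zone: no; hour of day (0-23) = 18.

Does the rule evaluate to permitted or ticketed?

Atomic conditions:
  NOT disabled placard displayed: no → true
  street-cleaning window active: yes → true
  commercial vehicle: yes → true
  snow emergency in effect: yes → true
  resident of the zone: no → false
  meter paid: no → false
  vehicle length ≤ 168 in: 380 ≤ 168 is false
  intended duration ≥ 45 min: 694 ≥ 45 is true
  hour of day (0-23) ≥ 0: 18 ≥ 0 is true
  permit type ∈ {A, B, none}: staff is not in the set → false
  NOT electric vehicle: no → true
  day ∈ {Mon, Thu}: Thu is in the set → true
  intended duration ≥ 119 min: 694 ≥ 119 is true
  day ∈ {Fri, Mon, Sat, Thu}: Thu is in the set → true
  NOT meter paid: no → true
Combine:
[1.1.1] true AND true = true
[1.1.2] true AND true = true
[1.1.3] false → false (antecedent false ⇒ implication holds) = true
[1.1] true AND true AND true = true
[1] NOT true = false
[2.1.1.1.1] NOT false = true
[2.1.1.1.2] NOT false = true
[2.1.1.1.3] exactly-one(true, true) = false
[2.1.1.1] true OR true OR false = true
[2.1.1] NOT true = false
[2.1] NOT false = true
[2] NOT true = false
[3.1.1.1.2] true AND true = true
[3.1.1.1] false → true (antecedent false ⇒ implication holds) = true
[3.1.1] NOT true = false
[3.1] NOT false = true
[3.2.1.2.1] true AND true = true
[3.2.1.2] NOT true = false
[3.2.1] true AND false = false
[3.2] NOT false = true
[3] true AND true = true
[root] false OR false OR true = true
Overall: true → permitted

Permitted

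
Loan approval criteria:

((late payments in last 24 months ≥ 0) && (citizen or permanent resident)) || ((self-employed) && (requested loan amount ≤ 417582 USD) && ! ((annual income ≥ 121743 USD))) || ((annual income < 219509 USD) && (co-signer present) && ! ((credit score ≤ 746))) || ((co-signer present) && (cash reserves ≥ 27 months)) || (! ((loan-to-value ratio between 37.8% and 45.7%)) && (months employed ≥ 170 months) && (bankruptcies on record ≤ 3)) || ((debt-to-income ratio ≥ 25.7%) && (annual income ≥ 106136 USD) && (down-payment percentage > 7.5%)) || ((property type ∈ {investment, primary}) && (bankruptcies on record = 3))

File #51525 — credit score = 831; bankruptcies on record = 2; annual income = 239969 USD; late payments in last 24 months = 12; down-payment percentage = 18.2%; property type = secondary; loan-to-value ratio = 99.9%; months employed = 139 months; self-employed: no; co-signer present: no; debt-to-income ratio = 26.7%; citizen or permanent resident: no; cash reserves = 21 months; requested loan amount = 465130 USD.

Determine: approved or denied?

Approved

Atomic conditions:
  late payments in last 24 months ≥ 0: 12 ≥ 0 is true
  citizen or permanent resident: no → false
  self-employed: no → false
  requested loan amount ≤ 417582 USD: 465130 ≤ 417582 is false
  annual income ≥ 121743 USD: 239969 ≥ 121743 is true
  annual income < 219509 USD: 239969 < 219509 is false
  co-signer present: no → false
  credit score ≤ 746: 831 ≤ 746 is false
  cash reserves ≥ 27 months: 21 ≥ 27 is false
  loan-to-value ratio between 37.8% and 45.7%: 99.9 in [37.8, 45.7] is false
  months employed ≥ 170 months: 139 ≥ 170 is false
  bankruptcies on record ≤ 3: 2 ≤ 3 is true
  debt-to-income ratio ≥ 25.7%: 26.7 ≥ 25.7 is true
  annual income ≥ 106136 USD: 239969 ≥ 106136 is true
  down-payment percentage > 7.5%: 18.2 > 7.5 is true
  property type ∈ {investment, primary}: secondary is not in the set → false
  bankruptcies on record = 3: 2 == 3 is false
Combine:
[1] true AND false = false
[2.3] NOT true = false
[2] false AND false AND false = false
[3.3] NOT false = true
[3] false AND false AND true = false
[4] false AND false = false
[5.1] NOT false = true
[5] true AND false AND true = false
[6] true AND true AND true = true
[7] false AND false = false
[root] false OR false OR false OR false OR false OR true OR false = true
Overall: true → approved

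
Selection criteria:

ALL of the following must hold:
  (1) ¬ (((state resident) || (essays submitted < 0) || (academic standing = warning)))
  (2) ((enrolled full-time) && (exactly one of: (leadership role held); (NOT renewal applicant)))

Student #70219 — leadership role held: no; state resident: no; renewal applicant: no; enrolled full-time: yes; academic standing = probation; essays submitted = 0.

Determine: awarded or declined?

Awarded

Atomic conditions:
  state resident: no → false
  essays submitted < 0: 0 < 0 is false
  academic standing = warning: probation == warning is false
  enrolled full-time: yes → true
  leadership role held: no → false
  NOT renewal applicant: no → true
Combine:
[1.1] false OR false OR false = false
[1] NOT false = true
[2.2] exactly-one(false, true) = true
[2] true AND true = true
[root] true AND true = true
Overall: true → awarded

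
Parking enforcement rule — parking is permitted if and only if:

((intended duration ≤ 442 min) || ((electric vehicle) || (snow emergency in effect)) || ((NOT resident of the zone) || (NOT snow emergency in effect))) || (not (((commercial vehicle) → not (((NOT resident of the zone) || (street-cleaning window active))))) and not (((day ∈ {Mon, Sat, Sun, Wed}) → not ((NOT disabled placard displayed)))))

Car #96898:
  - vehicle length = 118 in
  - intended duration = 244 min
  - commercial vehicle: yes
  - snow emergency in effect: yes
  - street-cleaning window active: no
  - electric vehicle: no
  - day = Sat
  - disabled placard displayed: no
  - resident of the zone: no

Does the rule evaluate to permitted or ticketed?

Permitted

Atomic conditions:
  intended duration ≤ 442 min: 244 ≤ 442 is true
  electric vehicle: no → false
  snow emergency in effect: yes → true
  NOT resident of the zone: no → true
  NOT snow emergency in effect: yes → false
  commercial vehicle: yes → true
  street-cleaning window active: no → false
  day ∈ {Mon, Sat, Sun, Wed}: Sat is in the set → true
  NOT disabled placard displayed: no → true
Combine:
[1.2] false OR true = true
[1.3] true OR false = true
[1] true OR true OR true = true
[2.1.1.2.1] true OR false = true
[2.1.1.2] NOT true = false
[2.1.1] true → false = false
[2.1] NOT false = true
[2.2.1.2] NOT true = false
[2.2.1] true → false = false
[2.2] NOT false = true
[2] true AND true = true
[root] true OR true = true
Overall: true → permitted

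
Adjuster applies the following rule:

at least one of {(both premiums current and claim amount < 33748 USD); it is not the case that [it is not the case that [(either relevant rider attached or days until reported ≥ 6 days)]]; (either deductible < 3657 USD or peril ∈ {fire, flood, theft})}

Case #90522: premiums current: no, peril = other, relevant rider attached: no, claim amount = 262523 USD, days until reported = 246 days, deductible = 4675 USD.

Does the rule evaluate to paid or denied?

Paid

Atomic conditions:
  premiums current: no → false
  claim amount < 33748 USD: 262523 < 33748 is false
  relevant rider attached: no → false
  days until reported ≥ 6 days: 246 ≥ 6 is true
  deductible < 3657 USD: 4675 < 3657 is false
  peril ∈ {fire, flood, theft}: other is not in the set → false
Combine:
[1] false AND false = false
[2.1.1] false OR true = true
[2.1] NOT true = false
[2] NOT false = true
[3] false OR false = false
[root] false OR true OR false = true
Overall: true → paid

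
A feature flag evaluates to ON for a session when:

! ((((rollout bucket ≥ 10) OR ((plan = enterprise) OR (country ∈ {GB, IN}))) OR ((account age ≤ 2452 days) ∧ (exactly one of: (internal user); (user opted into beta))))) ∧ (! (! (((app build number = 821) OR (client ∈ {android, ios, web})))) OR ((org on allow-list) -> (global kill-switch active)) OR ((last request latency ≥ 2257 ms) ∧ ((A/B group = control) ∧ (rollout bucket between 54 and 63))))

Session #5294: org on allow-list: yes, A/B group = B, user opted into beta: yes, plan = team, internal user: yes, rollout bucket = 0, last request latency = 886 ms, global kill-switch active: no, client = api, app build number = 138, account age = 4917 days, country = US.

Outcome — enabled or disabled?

Atomic conditions:
  rollout bucket ≥ 10: 0 ≥ 10 is false
  plan = enterprise: team == enterprise is false
  country ∈ {GB, IN}: US is not in the set → false
  account age ≤ 2452 days: 4917 ≤ 2452 is false
  internal user: yes → true
  user opted into beta: yes → true
  app build number = 821: 138 == 821 is false
  client ∈ {android, ios, web}: api is not in the set → false
  org on allow-list: yes → true
  global kill-switch active: no → false
  last request latency ≥ 2257 ms: 886 ≥ 2257 is false
  A/B group = control: B == control is false
  rollout bucket between 54 and 63: 0 in [54, 63] is false
Combine:
[1.1.1.2] false OR false = false
[1.1.1] false OR false = false
[1.1.2.2] exactly-one(true, true) = false
[1.1.2] false AND false = false
[1.1] false OR false = false
[1] NOT false = true
[2.1.1.1] false OR false = false
[2.1.1] NOT false = true
[2.1] NOT true = false
[2.2] true → false = false
[2.3.2] false AND false = false
[2.3] false AND false = false
[2] false OR false OR false = false
[root] true AND false = false
Overall: false → disabled

Disabled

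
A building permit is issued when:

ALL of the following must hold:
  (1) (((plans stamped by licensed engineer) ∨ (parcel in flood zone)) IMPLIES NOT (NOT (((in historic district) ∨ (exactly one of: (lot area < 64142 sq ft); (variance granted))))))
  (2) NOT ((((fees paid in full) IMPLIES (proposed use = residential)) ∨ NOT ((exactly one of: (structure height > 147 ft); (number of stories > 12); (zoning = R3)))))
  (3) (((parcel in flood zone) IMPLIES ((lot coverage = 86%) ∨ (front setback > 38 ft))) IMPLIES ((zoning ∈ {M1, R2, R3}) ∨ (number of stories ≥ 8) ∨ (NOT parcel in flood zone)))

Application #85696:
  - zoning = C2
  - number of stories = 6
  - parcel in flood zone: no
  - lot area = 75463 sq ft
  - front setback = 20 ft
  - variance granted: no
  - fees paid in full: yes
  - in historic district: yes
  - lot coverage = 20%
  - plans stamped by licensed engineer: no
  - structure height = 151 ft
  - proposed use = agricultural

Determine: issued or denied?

Atomic conditions:
  plans stamped by licensed engineer: no → false
  parcel in flood zone: no → false
  in historic district: yes → true
  lot area < 64142 sq ft: 75463 < 64142 is false
  variance granted: no → false
  fees paid in full: yes → true
  proposed use = residential: agricultural == residential is false
  structure height > 147 ft: 151 > 147 is true
  number of stories > 12: 6 > 12 is false
  zoning = R3: C2 == R3 is false
  lot coverage = 86%: 20 == 86 is false
  front setback > 38 ft: 20 > 38 is false
  zoning ∈ {M1, R2, R3}: C2 is not in the set → false
  number of stories ≥ 8: 6 ≥ 8 is false
  NOT parcel in flood zone: no → true
Combine:
[1.1] false OR false = false
[1.2.1.1.2] exactly-one(false, false) = false
[1.2.1.1] true OR false = true
[1.2.1] NOT true = false
[1.2] NOT false = true
[1] false → true (antecedent false ⇒ implication holds) = true
[2.1.1] true → false = false
[2.1.2.1] exactly-one(true, false, false) = true
[2.1.2] NOT true = false
[2.1] false OR false = false
[2] NOT false = true
[3.1.2] false OR false = false
[3.1] false → false (antecedent false ⇒ implication holds) = true
[3.2] false OR false OR true = true
[3] true → true = true
[root] true AND true AND true = true
Overall: true → issued

Issued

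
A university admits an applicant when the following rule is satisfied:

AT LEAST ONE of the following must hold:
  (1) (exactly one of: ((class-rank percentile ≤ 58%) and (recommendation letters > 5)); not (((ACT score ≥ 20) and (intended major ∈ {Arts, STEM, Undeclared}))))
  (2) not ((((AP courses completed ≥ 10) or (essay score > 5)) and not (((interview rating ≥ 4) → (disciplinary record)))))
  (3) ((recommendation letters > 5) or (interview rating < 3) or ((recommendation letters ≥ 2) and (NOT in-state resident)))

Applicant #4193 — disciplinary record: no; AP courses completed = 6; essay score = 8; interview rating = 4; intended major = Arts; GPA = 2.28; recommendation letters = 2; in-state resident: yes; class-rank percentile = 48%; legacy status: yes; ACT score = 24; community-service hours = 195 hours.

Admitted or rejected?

Rejected

Atomic conditions:
  class-rank percentile ≤ 58%: 48 ≤ 58 is true
  recommendation letters > 5: 2 > 5 is false
  ACT score ≥ 20: 24 ≥ 20 is true
  intended major ∈ {Arts, STEM, Undeclared}: Arts is in the set → true
  AP courses completed ≥ 10: 6 ≥ 10 is false
  essay score > 5: 8 > 5 is true
  interview rating ≥ 4: 4 ≥ 4 is true
  disciplinary record: no → false
  interview rating < 3: 4 < 3 is false
  recommendation letters ≥ 2: 2 ≥ 2 is true
  NOT in-state resident: yes → false
Combine:
[1.1] true AND false = false
[1.2.1] true AND true = true
[1.2] NOT true = false
[1] exactly-one(false, false) = false
[2.1.1] false OR true = true
[2.1.2.1] true → false = false
[2.1.2] NOT false = true
[2.1] true AND true = true
[2] NOT true = false
[3.3] true AND false = false
[3] false OR false OR false = false
[root] false OR false OR false = false
Overall: false → rejected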